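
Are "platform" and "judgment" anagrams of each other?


Word 1: "platform" → sorted: aflmoprt
Word 2: "judgment" → sorted: degjmntu
Same letters? aflmoprt != degjmntu
Anagram = No


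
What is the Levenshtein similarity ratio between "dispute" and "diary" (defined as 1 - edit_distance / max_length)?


Word 1: "dispute" (length 7)
Word 2: "diary" (length 5)
One optimal edit sequence:
  1. keep 'd'
  2. keep 'i'
  3. delete 's'  (+1)
  4. delete 'p'  (+1)
  5. substitute 'u' -> 'a'  (+1)
  6. substitute 't' -> 'r'  (+1)
  7. substitute 'e' -> 'y'  (+1)
Edit distance = 5
Max length = max(7, 5) = 7
Similarity = 1 - 5/7
= 0.2857


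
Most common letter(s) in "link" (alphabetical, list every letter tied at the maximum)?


Word: "link"
Letter counts:
  'i': 1
  'k': 1
  'l': 1
  'n': 1
Maximum count = 1
Most frequent = 'i', 'k', 'l', 'n' (1 time each)


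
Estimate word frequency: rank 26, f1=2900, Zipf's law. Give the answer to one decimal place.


Zipf's law: f(r) = f(1) / r
f(1) = 2900
f(26) = 2900 / 26
= 111.5 occurrences


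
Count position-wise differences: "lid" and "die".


Comparing character by character (same length = 3):
  Pos 0: 'l' vs 'd' !=
  Pos 1: 'i' vs 'i' =
  Pos 2: 'd' vs 'e' !=
Hamming distance = 2


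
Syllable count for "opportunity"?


Word: "opportunity"
Syllable breakdown: op-por-tu-ni-ty
Counting: 5 parts
= 5 syllables


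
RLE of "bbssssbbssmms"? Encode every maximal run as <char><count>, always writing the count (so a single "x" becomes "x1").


String: "bbssssbbssmms"
Scanning for consecutive runs:
  'b' x 2
  's' x 4
  'b' x 2
  's' x 2
  'm' x 2
  's' x 1
RLE = "b2s4b2s2m2s1"


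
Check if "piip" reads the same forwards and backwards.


Word: "piip"
Reversed: "piip"
Forward == Backward? piip == piip
Palindrome = Yes


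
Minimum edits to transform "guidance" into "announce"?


Word 1: "guidance" (length 8)
Word 2: "announce" (length 8)
One optimal edit sequence (insert/delete/substitute each cost 1):
  1. substitute 'g' -> 'a'  (+1)
  2. substitute 'u' -> 'n'  (+1)
  3. substitute 'i' -> 'n'  (+1)
  4. substitute 'd' -> 'o'  (+1)
  5. substitute 'a' -> 'u'  (+1)
  6. keep 'n'
  7. keep 'c'
  8. keep 'e'
Total edit operations: 5
Edit distance = 5


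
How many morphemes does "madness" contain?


Word: "madness"
Morphemes: mad + -ness
Each morpheme carries meaning
= 2 morphemes


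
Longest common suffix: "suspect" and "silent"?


Word 1: "suspect"
Word 2: "silent"
Comparing from end:
  Pos -1: 't' == 't'
  Pos -2: 'c' != 'n' (stop)
LCS = "t" (length 1)


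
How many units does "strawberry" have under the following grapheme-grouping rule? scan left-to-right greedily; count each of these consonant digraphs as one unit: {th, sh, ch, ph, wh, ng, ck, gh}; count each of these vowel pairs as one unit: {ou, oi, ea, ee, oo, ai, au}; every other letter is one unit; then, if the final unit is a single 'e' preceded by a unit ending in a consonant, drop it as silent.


Word: "strawberry" (10 letters)
Left-to-right scan:
  (1) 's' (letter)
  (2) 't' (letter)
  (3) 'r' (letter)
  (4) 'a' (letter)
  (5) 'w' (letter)
  (6) 'b' (letter)
  (7) 'e' (letter)
  (8) 'r' (letter)
  (9) 'r' (letter)
  (10) 'y' (letter)
Units from scan: 10
Sound units = 10 units


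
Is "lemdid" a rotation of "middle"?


Word: "middle", Candidate: "lemdid"
Method: check if candidate is substring of word+word
"middlemiddle" contains "lemdid"? No
Is rotation = No


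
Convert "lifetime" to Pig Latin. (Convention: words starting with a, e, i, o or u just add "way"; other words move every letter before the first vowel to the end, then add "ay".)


Word: "lifetime"
Starts with consonant(s) → move to end, add 'ay'
Consonant cluster: "l"
Pig Latin = "ifetimelay"


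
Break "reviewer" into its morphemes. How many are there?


Word: "reviewer"
Morphemes: re- + view + -er
Each morpheme carries meaning
= 3 morphemes


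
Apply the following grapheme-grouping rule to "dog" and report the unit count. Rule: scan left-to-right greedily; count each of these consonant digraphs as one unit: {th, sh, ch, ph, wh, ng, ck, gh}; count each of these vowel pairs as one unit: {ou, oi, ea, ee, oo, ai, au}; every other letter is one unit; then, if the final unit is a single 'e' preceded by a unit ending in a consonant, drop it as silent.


Word: "dog" (3 letters)
Left-to-right scan:
  (1) 'd' (letter)
  (2) 'o' (letter)
  (3) 'g' (letter)
Units from scan: 3
Sound units = 3 units


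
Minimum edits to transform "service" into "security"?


Word 1: "service" (length 7)
Word 2: "security" (length 8)
One optimal edit sequence (insert/delete/substitute each cost 1):
  1. keep 's'
  2. keep 'e'
  3. insert 'c'  (+1)
  4. substitute 'r' -> 'u'  (+1)
  5. substitute 'v' -> 'r'  (+1)
  6. keep 'i'
  7. substitute 'c' -> 't'  (+1)
  8. substitute 'e' -> 'y'  (+1)
Total edit operations: 5
Edit distance = 5


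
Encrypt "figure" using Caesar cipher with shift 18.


Word: "figure"
Shift: 18
Each letter → (letter + shift) mod 26:
  'f' (5) + 18 = 23 → 'x'
  'i' (8) + 18 = 0 → 'a'
  'g' (6) + 18 = 24 → 'y'
  'u' (20) + 18 = 12 → 'm'
  'r' (17) + 18 = 9 → 'j'
  'e' (4) + 18 = 22 → 'w'
Result = "xaymjw"


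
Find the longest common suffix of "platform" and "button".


Word 1: "platform"
Word 2: "button"
Comparing from end:
  Pos -1: 'm' != 'n' (stop)
LCS = "" (length 0)


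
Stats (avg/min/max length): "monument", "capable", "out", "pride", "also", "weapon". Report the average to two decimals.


Lengths: "monument"=8, "capable"=7, "out"=3, "pride"=5, "also"=4, "weapon"=6
Sum = 33, Count = 6
Average = 33/6 = 5.50
= avg=5.50, min=3, max=8


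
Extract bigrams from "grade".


Word: "grade" (length 5)
Number of bigrams = 5 - 2 + 1 = 4
  Position 0: "gr"
  Position 1: "ra"
  Position 2: "ad"
  Position 3: "de"
Bigrams = "gr", "ra", "ad", "de"


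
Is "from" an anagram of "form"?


Word 1: "form" → sorted: fmor
Word 2: "from" → sorted: fmor
Same letters? fmor == fmor
Anagram = Yes


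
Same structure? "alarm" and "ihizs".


Pattern of "alarm": [0, 1, 0, 2, 3]
Pattern of "ihizs": [0, 1, 0, 2, 3]
Patterns match
Same pattern = Yes


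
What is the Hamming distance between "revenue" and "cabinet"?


Comparing character by character (same length = 7):
  Pos 0: 'r' vs 'c' !=
  Pos 1: 'e' vs 'a' !=
  Pos 2: 'v' vs 'b' !=
  Pos 3: 'e' vs 'i' !=
  Pos 4: 'n' vs 'n' =
  Pos 5: 'u' vs 'e' !=
  Pos 6: 'e' vs 't' !=
Hamming distance = 6


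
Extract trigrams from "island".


Word: "island" (length 6)
Number of trigrams = 6 - 3 + 1 = 4
  Position 0: "isl"
  Position 1: "sla"
  Position 2: "lan"
  Position 3: "and"
Trigrams = "isl", "sla", "lan", "and"


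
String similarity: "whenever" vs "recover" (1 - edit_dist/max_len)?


Word 1: "whenever" (length 8)
Word 2: "recover" (length 7)
One optimal edit sequence:
  1. delete 'w'  (+1)
  2. substitute 'h' -> 'r'  (+1)
  3. keep 'e'
  4. substitute 'n' -> 'c'  (+1)
  5. substitute 'e' -> 'o'  (+1)
  6. keep 'v'
  7. keep 'e'
  8. keep 'r'
Edit distance = 4
Max length = max(8, 7) = 8
Similarity = 1 - 4/8
= 0.5000


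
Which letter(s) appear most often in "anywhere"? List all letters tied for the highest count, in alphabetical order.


Word: "anywhere"
Letter counts:
  'a': 1
  'e': 2
  'h': 1
  'n': 1
  'r': 1
  'w': 1
  'y': 1
Maximum count = 2
Most frequent = 'e' (2 times each)


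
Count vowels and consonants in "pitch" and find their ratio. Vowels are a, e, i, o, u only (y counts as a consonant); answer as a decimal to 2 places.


Word: "pitch"
Vowels (a,e,i,o,u): 1
Consonants: 4
Ratio = 1/4
= 0.25


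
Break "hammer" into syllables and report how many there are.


Word: "hammer"
Syllable breakdown: ham | mer
Counting: 2 parts
= 2 syllables


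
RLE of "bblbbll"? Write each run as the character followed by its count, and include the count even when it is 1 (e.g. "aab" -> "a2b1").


String: "bblbbll"
Scanning for consecutive runs:
  'b' x 2
  'l' x 1
  'b' x 2
  'l' x 2
RLE = "b2l1b2l2"


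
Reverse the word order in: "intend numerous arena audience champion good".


Original: "intend numerous arena audience champion good"
Words (1..n): intend | numerous | arena | audience | champion | good
Reversed (n..1): good | champion | audience | arena | numerous | intend
Result = "good champion audience arena numerous intend"


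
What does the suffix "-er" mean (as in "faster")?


Suffix: -er
Example: faster = fast + -er
Meaning = one who / more


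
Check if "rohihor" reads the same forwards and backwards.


Word: "rohihor"
Reversed: "rohihor"
Forward == Backward? rohihor == rohihor
Palindrome = Yes


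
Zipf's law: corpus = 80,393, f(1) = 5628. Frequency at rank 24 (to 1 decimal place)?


Zipf's law: f(r) = f(1) / r
f(1) = 5628
f(24) = 5628 / 24
= 234.5 occurrences


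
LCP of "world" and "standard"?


Word 1: "world"
Word 2: "standard"
Comparing from start:
  Pos 0: 'w' != 's' (stop)
LCP = "" (length 0)


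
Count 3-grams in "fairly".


Word: "fairly" (length 6)
Number of 3-grams = length - 3 + 1 = 6 - 3 + 1
= 4


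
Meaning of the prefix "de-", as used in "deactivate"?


Prefix: de-
Example: deactivate = de- + activate
Meaning = remove / reverse


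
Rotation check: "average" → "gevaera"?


Word: "average", Candidate: "gevaera"
Method: check if candidate is substring of word+word
"averageaverage" contains "gevaera"? No
Is rotation = No


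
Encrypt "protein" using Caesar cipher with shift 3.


Word: "protein"
Shift: 3
Each letter → (letter + shift) mod 26:
  'p' (15) + 3 = 18 → 's'
  'r' (17) + 3 = 20 → 'u'
  'o' (14) + 3 = 17 → 'r'
  't' (19) + 3 = 22 → 'w'
  'e' (4) + 3 = 7 → 'h'
  'i' (8) + 3 = 11 → 'l'
  'n' (13) + 3 = 16 → 'q'
Result = "surwhlq"


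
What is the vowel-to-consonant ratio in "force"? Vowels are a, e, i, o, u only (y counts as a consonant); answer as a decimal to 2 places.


Word: "force"
Vowels (a,e,i,o,u): 2
Consonants: 3
Ratio = 2/3
= 0.67


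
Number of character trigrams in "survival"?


Word: "survival" (length 8)
Number of 3-grams = length - 3 + 1 = 8 - 3 + 1
= 6


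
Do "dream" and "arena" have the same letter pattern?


Pattern of "dream": [0, 1, 2, 3, 4]
Pattern of "arena": [0, 1, 2, 3, 0]
Patterns do not match
Same pattern = No


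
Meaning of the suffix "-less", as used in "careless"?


Suffix: -less
As in: careless -> care + -less
Meaning = without


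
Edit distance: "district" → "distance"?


Word 1: "district" (length 8)
Word 2: "distance" (length 8)
One optimal edit sequence (insert/delete/substitute each cost 1):
  1. keep 'd'
  2. keep 'i'
  3. keep 's'
  4. keep 't'
  5. substitute 'r' -> 'a'  (+1)
  6. substitute 'i' -> 'n'  (+1)
  7. keep 'c'
  8. substitute 't' -> 'e'  (+1)
Total edit operations: 3
Edit distance = 3


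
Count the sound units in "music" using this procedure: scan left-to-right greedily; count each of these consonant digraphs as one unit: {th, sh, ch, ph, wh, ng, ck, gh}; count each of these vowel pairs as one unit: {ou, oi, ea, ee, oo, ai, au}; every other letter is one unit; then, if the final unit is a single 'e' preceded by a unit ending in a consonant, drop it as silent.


Word: "music" (5 letters)
Left-to-right scan:
  (1) 'm' (letter)
  (2) 'u' (letter)
  (3) 's' (letter)
  (4) 'i' (letter)
  (5) 'c' (letter)
Units from scan: 5
Sound units = 5 units


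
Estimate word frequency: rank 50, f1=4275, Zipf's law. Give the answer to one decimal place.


Zipf's law: f(r) = f(1) / r
f(1) = 4275
f(50) = 4275 / 50
= 85.5 occurrences


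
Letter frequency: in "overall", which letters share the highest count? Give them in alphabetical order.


Word: "overall"
Letter counts:
  'a': 1
  'e': 1
  'l': 2
  'o': 1
  'r': 1
  'v': 1
Maximum count = 2
Most frequent = 'l' (2 times each)


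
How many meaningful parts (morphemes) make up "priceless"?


Word: "priceless"
Morphemes: price | -less
Each morpheme carries meaning
= 2 morphemes


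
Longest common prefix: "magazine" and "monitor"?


Word 1: "magazine"
Word 2: "monitor"
Comparing from start:
  Pos 0: 'm' == 'm'
  Pos 1: 'a' != 'o' (stop)
LCP = "m" (length 1)


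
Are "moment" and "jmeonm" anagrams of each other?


Word 1: "moment" → sorted: emmnot
Word 2: "jmeonm" → sorted: ejmmno
Same letters? emmnot != ejmmno
Anagram = No


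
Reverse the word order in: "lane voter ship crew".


Original: "lane voter ship crew"
Words (1..n): lane | voter | ship | crew
Reversed (n..1): crew | ship | voter | lane
Result = "crew ship voter lane"


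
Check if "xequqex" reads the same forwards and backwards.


Word: "xequqex"
Reversed: "xequqex"
Forward == Backward? xequqex == xequqex
Palindrome = Yes


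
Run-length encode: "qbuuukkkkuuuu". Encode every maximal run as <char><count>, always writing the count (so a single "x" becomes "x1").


String: "qbuuukkkkuuuu"
Scanning for consecutive runs:
  'q' x 1
  'b' x 1
  'u' x 3
  'k' x 4
  'u' x 4
RLE = "q1b1u3k4u4"


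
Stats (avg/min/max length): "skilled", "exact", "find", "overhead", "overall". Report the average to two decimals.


Lengths: "skilled"=7, "exact"=5, "find"=4, "overhead"=8, "overall"=7
Sum = 31, Count = 5
Average = 31/5 = 6.20
= avg=6.20, min=4, max=8


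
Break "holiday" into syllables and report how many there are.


Word: "holiday"
Syllable breakdown: hol | i | day
Counting: 3 parts
= 3 syllables


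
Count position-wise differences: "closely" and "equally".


Comparing character by character (same length = 7):
  Pos 0: 'c' vs 'e' !=
  Pos 1: 'l' vs 'q' !=
  Pos 2: 'o' vs 'u' !=
  Pos 3: 's' vs 'a' !=
  Pos 4: 'e' vs 'l' !=
  Pos 5: 'l' vs 'l' =
  Pos 6: 'y' vs 'y' =
Hamming distance = 5


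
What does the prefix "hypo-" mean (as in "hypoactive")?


Prefix: hypo-
Example: hypoactive (hypo- + active)
Meaning = under / below normal


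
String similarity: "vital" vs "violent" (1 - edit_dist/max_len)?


Word 1: "vital" (length 5)
Word 2: "violent" (length 7)
One optimal edit sequence:
  1. keep 'v'
  2. keep 'i'
  3. insert 'o'  (+1)
  4. insert 'l'  (+1)
  5. substitute 't' -> 'e'  (+1)
  6. substitute 'a' -> 'n'  (+1)
  7. substitute 'l' -> 't'  (+1)
Edit distance = 5
Max length = max(5, 7) = 7
Similarity = 1 - 5/7
= 0.2857


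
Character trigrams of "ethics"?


Word: "ethics" (length 6)
Number of trigrams = 6 - 3 + 1 = 4
  Position 0: "eth"
  Position 1: "thi"
  Position 2: "hic"
  Position 3: "ics"
Trigrams = "eth", "thi", "hic", "ics"


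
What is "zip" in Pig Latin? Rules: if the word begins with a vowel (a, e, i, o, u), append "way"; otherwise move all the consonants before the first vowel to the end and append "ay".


Word: "zip"
Starts with consonant(s) → move to end, add 'ay'
Consonant cluster: "z"
Pig Latin = "ipzay"


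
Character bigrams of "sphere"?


Word: "sphere" (length 6)
Number of bigrams = 6 - 2 + 1 = 5
  Position 0: "sp"
  Position 1: "ph"
  Position 2: "he"
  Position 3: "er"
  Position 4: "re"
Bigrams = "sp", "ph", "he", "er", "re"


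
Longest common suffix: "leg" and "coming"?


Word 1: "leg"
Word 2: "coming"
Comparing from end:
  Pos -1: 'g' == 'g'
  Pos -2: 'e' != 'n' (stop)
LCS = "g" (length 1)


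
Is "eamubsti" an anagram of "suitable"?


Word 1: "suitable" → sorted: abeilstu
Word 2: "eamubsti" → sorted: abeimstu
Same letters? abeilstu != abeimstu
Anagram = No


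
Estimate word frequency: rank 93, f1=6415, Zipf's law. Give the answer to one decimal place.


Zipf's law: f(r) = f(1) / r
f(1) = 6415
f(93) = 6415 / 93
= 69.0 occurrences


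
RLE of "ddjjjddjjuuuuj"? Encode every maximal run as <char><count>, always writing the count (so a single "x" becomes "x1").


String: "ddjjjddjjuuuuj"
Scanning for consecutive runs:
  'd' x 2
  'j' x 3
  'd' x 2
  'j' x 2
  'u' x 4
  'j' x 1
RLE = "d2j3d2j2u4j1"


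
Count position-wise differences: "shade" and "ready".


Comparing character by character (same length = 5):
  Pos 0: 's' vs 'r' !=
  Pos 1: 'h' vs 'e' !=
  Pos 2: 'a' vs 'a' =
  Pos 3: 'd' vs 'd' =
  Pos 4: 'e' vs 'y' !=
Hamming distance = 3


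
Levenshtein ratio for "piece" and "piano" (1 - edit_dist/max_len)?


Word 1: "piece" (length 5)
Word 2: "piano" (length 5)
One optimal edit sequence:
  1. keep 'p'
  2. keep 'i'
  3. substitute 'e' -> 'a'  (+1)
  4. substitute 'c' -> 'n'  (+1)
  5. substitute 'e' -> 'o'  (+1)
Edit distance = 3
Max length = max(5, 5) = 5
Similarity = 1 - 3/5
= 0.4000


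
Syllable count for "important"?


Word: "important"
Syllable breakdown: im · por · tant
Counting: 3 parts
= 3 syllables


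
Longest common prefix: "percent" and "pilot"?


Word 1: "percent"
Word 2: "pilot"
Comparing from start:
  Pos 0: 'p' == 'p'
  Pos 1: 'e' != 'i' (stop)
LCP = "p" (length 1)


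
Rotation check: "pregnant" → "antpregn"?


Word: "pregnant", Candidate: "antpregn"
Method: check if candidate is substring of word+word
"pregnantpregnant" contains "antpregn"? Yes
Is rotation = Yes


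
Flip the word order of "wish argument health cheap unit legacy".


Original: "wish argument health cheap unit legacy"
Words (1..n): wish | argument | health | cheap | unit | legacy
Reversed (n..1): legacy | unit | cheap | health | argument | wish
Result = "legacy unit cheap health argument wish"


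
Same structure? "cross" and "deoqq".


Pattern of "cross": [0, 1, 2, 3, 3]
Pattern of "deoqq": [0, 1, 2, 3, 3]
Patterns match
Same pattern = Yes


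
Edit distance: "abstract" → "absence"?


Word 1: "abstract" (length 8)
Word 2: "absence" (length 7)
One optimal edit sequence (insert/delete/substitute each cost 1):
  1. keep 'a'
  2. keep 'b'
  3. keep 's'
  4. delete 't'  (+1)
  5. substitute 'r' -> 'e'  (+1)
  6. substitute 'a' -> 'n'  (+1)
  7. keep 'c'
  8. substitute 't' -> 'e'  (+1)
Total edit operations: 4
Edit distance = 4


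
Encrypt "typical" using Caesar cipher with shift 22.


Word: "typical"
Shift: 22
Each letter → (letter + shift) mod 26:
  't' (19) + 22 = 15 → 'p'
  'y' (24) + 22 = 20 → 'u'
  'p' (15) + 22 = 11 → 'l'
  'i' (8) + 22 = 4 → 'e'
  'c' (2) + 22 = 24 → 'y'
  'a' (0) + 22 = 22 → 'w'
  'l' (11) + 22 = 7 → 'h'
Result = "puleywh"


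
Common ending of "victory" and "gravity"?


Word 1: "victory"
Word 2: "gravity"
Comparing from end:
  Pos -1: 'y' == 'y'
  Pos -2: 'r' != 't' (stop)
LCS = "y" (length 1)


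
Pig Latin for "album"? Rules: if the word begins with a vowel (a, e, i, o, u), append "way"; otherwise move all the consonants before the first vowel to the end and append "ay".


Word: "album"
Starts with vowel → add 'way'
Pig Latin = "albumway"


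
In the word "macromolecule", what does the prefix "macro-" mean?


Prefix: macro-
Example: macromolecule = macro- + molecule
Meaning = large


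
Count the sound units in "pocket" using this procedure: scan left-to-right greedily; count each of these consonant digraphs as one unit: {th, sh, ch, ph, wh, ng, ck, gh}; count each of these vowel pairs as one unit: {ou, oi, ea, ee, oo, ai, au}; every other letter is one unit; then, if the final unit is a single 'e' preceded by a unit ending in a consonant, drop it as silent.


Word: "pocket" (6 letters)
Left-to-right scan:
  1. 'p' (letter)
  2. 'o' (letter)
  3. 'ck' (digraph)
  4. 'e' (letter)
  5. 't' (letter)
Units from scan: 5
Sound units = 5 units


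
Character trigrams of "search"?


Word: "search" (length 6)
Number of trigrams = 6 - 3 + 1 = 4
  Position 0: "sea"
  Position 1: "ear"
  Position 2: "arc"
  Position 3: "rch"
Trigrams = "sea", "ear", "arc", "rch"


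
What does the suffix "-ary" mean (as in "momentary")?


Suffix: -ary
Example: momentary (moment + -ary)
Meaning = relating to


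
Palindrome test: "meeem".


Word: "meeem"
Reversed: "meeem"
Forward == Backward? meeem == meeem
Palindrome = Yes


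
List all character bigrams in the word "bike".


Word: "bike" (length 4)
Number of bigrams = 4 - 2 + 1 = 3
  Position 0: "bi"
  Position 1: "ik"
  Position 2: "ke"
Bigrams = "bi", "ik", "ke"


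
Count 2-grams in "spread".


Word: "spread" (length 6)
Number of 2-grams = length - 2 + 1 = 6 - 2 + 1
= 5


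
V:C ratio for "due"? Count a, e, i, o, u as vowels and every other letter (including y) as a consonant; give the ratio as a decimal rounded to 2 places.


Word: "due"
Vowels (a,e,i,o,u): 2
Consonants: 1
Ratio = 2/1
= 2.00


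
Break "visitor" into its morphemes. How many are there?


Word: "visitor"
Morphemes: visit / -or
Each morpheme carries meaning
= 2 morphemes


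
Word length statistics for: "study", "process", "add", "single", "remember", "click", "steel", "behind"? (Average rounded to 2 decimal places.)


Lengths: "study"=5, "process"=7, "add"=3, "single"=6, "remember"=8, "click"=5, "steel"=5, "behind"=6
Sum = 45, Count = 8
Average = 45/8 = 5.63
= avg=5.63, min=3, max=8


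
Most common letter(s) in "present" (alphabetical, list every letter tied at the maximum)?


Word: "present"
Letter counts:
  'e': 2
  'n': 1
  'p': 1
  'r': 1
  's': 1
  't': 1
Maximum count = 2
Most frequent = 'e' (2 times each)


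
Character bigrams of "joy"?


Word: "joy" (length 3)
Number of bigrams = 3 - 2 + 1 = 2
  Position 0: "jo"
  Position 1: "oy"
Bigrams = "jo", "oy"


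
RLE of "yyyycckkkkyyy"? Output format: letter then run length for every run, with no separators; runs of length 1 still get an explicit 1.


String: "yyyycckkkkyyy"
Scanning for consecutive runs:
  'y' x 4
  'c' x 2
  'k' x 4
  'y' x 3
RLE = "y4c2k4y3"


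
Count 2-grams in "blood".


Word: "blood" (length 5)
Number of 2-grams = length - 2 + 1 = 5 - 2 + 1
= 4


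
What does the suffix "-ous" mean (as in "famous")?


Suffix: -ous
As in: famous -> fame + -ous, with a spelling change
Meaning = having quality of


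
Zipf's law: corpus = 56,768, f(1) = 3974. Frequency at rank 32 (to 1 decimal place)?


Zipf's law: f(r) = f(1) / r
f(1) = 3974
f(32) = 3974 / 32
= 124.2 occurrences


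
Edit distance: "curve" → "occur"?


Word 1: "curve" (length 5)
Word 2: "occur" (length 5)
One optimal edit sequence (insert/delete/substitute each cost 1):
  1. insert 'o'  (+1)
  2. insert 'c'  (+1)
  3. keep 'c'
  4. keep 'u'
  5. keep 'r'
  6. delete 'v'  (+1)
  7. delete 'e'  (+1)
Total edit operations: 4
Edit distance = 4


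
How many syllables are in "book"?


Word: "book"
Syllable breakdown: book
Counting: 1 part
= 1 syllable


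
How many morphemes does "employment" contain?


Word: "employment"
Morphemes: employ + -ment
Each morpheme carries meaning
= 2 morphemes


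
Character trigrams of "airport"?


Word: "airport" (length 7)
Number of trigrams = 7 - 3 + 1 = 5
  Position 0: "air"
  Position 1: "irp"
  Position 2: "rpo"
  Position 3: "por"
  Position 4: "ort"
Trigrams = "air", "irp", "rpo", "por", "ort"


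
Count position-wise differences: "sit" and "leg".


Comparing character by character (same length = 3):
  Pos 0: 's' vs 'l' !=
  Pos 1: 'i' vs 'e' !=
  Pos 2: 't' vs 'g' !=
Hamming distance = 3


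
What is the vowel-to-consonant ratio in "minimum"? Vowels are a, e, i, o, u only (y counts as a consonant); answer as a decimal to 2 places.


Word: "minimum"
Vowels (a,e,i,o,u): 3
Consonants: 4
Ratio = 3/4
= 0.75


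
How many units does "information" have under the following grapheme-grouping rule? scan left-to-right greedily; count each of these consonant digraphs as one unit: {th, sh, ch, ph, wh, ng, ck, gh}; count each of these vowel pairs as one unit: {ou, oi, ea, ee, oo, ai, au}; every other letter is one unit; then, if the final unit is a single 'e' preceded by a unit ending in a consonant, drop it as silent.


Word: "information" (11 letters)
Left-to-right scan:
  1. 'i' (letter)
  2. 'n' (letter)
  3. 'f' (letter)
  4. 'o' (letter)
  5. 'r' (letter)
  6. 'm' (letter)
  7. 'a' (letter)
  8. 't' (letter)
  9. 'i' (letter)
  10. 'o' (letter)
  11. 'n' (letter)
Units from scan: 11
Sound units = 11 units


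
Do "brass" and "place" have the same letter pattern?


Pattern of "brass": [0, 1, 2, 3, 3]
Pattern of "place": [0, 1, 2, 3, 4]
Patterns do not match
Same pattern = No


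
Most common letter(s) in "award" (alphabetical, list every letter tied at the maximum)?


Word: "award"
Letter counts:
  'a': 2
  'd': 1
  'r': 1
  'w': 1
Maximum count = 2
Most frequent = 'a' (2 times each)


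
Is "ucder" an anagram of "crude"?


Word 1: "crude" → sorted: cderu
Word 2: "ucder" → sorted: cderu
Same letters? cderu == cderu
Anagram = Yes


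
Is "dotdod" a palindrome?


Word: "dotdod"
Reversed: "dodtod"
Forward == Backward? dotdod != dodtod
Palindrome = No


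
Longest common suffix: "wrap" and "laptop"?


Word 1: "wrap"
Word 2: "laptop"
Comparing from end:
  Pos -1: 'p' == 'p'
  Pos -2: 'a' != 'o' (stop)
LCS = "p" (length 1)


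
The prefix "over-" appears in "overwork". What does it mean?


Prefix: over-
Example: overwork = over- + work
Meaning = excessive


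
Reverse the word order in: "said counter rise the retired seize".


Original: "said counter rise the retired seize"
Words (1..n): said | counter | rise | the | retired | seize
Reversed (n..1): seize | retired | the | rise | counter | said
Result = "seize retired the rise counter said"


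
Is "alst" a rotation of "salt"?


Word: "salt", Candidate: "alst"
Method: check if candidate is substring of word+word
"saltsalt" contains "alst"? No
Is rotation = No


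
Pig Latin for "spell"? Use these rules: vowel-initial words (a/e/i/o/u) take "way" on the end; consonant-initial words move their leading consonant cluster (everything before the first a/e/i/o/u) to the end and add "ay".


Word: "spell"
Starts with consonant(s) → move to end, add 'ay'
Consonant cluster: "sp"
Pig Latin = "ellspay"


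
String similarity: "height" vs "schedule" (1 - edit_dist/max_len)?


Word 1: "height" (length 6)
Word 2: "schedule" (length 8)
One optimal edit sequence:
  1. insert 's'  (+1)
  2. insert 'c'  (+1)
  3. keep 'h'
  4. keep 'e'
  5. substitute 'i' -> 'd'  (+1)
  6. substitute 'g' -> 'u'  (+1)
  7. substitute 'h' -> 'l'  (+1)
  8. substitute 't' -> 'e'  (+1)
Edit distance = 6
Max length = max(6, 8) = 8
Similarity = 1 - 6/8
= 0.2500


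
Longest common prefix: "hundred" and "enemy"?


Word 1: "hundred"
Word 2: "enemy"
Comparing from start:
  Pos 0: 'h' != 'e' (stop)
LCP = "" (length 0)


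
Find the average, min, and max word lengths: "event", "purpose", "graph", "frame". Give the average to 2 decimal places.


Lengths: "event"=5, "purpose"=7, "graph"=5, "frame"=5
Sum = 22, Count = 4
Average = 22/4 = 5.50
= avg=5.50, min=5, max=7


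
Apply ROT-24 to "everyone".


Word: "everyone"
Shift: 24
Each letter → (letter + shift) mod 26:
  'e' (4) + 24 = 2 → 'c'
  'v' (21) + 24 = 19 → 't'
  'e' (4) + 24 = 2 → 'c'
  'r' (17) + 24 = 15 → 'p'
  'y' (24) + 24 = 22 → 'w'
  'o' (14) + 24 = 12 → 'm'
  'n' (13) + 24 = 11 → 'l'
  'e' (4) + 24 = 2 → 'c'
Result = "ctcpwmlc"


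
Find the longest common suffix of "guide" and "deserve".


Word 1: "guide"
Word 2: "deserve"
Comparing from end:
  Pos -1: 'e' == 'e'
  Pos -2: 'd' != 'v' (stop)
LCS = "e" (length 1)


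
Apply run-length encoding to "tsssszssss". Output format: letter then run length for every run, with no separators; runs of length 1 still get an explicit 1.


String: "tsssszssss"
Scanning for consecutive runs:
  't' x 1
  's' x 4
  'z' x 1
  's' x 4
RLE = "t1s4z1s4"


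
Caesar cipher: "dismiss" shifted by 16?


Word: "dismiss"
Shift: 16
Each letter → (letter + shift) mod 26:
  'd' (3) + 16 = 19 → 't'
  'i' (8) + 16 = 24 → 'y'
  's' (18) + 16 = 8 → 'i'
  'm' (12) + 16 = 2 → 'c'
  'i' (8) + 16 = 24 → 'y'
  's' (18) + 16 = 8 → 'i'
  's' (18) + 16 = 8 → 'i'
Result = "tyicyii"


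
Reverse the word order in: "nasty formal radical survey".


Original: "nasty formal radical survey"
Words (1..n): nasty | formal | radical | survey
Reversed (n..1): survey | radical | formal | nasty
Result = "survey radical formal nasty"


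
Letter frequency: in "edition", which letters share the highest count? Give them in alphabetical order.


Word: "edition"
Letter counts:
  'd': 1
  'e': 1
  'i': 2
  'n': 1
  'o': 1
  't': 1
Maximum count = 2
Most frequent = 'i' (2 times each)


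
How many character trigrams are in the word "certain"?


Word: "certain" (length 7)
Number of 3-grams = length - 3 + 1 = 7 - 3 + 1
= 5


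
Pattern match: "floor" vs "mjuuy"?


Pattern of "floor": [0, 1, 2, 2, 3]
Pattern of "mjuuy": [0, 1, 2, 2, 3]
Patterns match
Same pattern = Yes


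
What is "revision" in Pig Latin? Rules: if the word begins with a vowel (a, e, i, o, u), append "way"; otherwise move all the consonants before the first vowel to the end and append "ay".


Word: "revision"
Starts with consonant(s) → move to end, add 'ay'
Consonant cluster: "r"
Pig Latin = "evisionray"


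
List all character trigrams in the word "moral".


Word: "moral" (length 5)
Number of trigrams = 5 - 3 + 1 = 3
  Position 0: "mor"
  Position 1: "ora"
  Position 2: "ral"
Trigrams = "mor", "ora", "ral"


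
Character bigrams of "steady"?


Word: "steady" (length 6)
Number of bigrams = 6 - 2 + 1 = 5
  Position 0: "st"
  Position 1: "te"
  Position 2: "ea"
  Position 3: "ad"
  Position 4: "dy"
Bigrams = "st", "te", "ea", "ad", "dy"


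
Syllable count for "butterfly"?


Word: "butterfly"
Syllable breakdown: but · ter · fly
Counting: 3 parts
= 3 syllables


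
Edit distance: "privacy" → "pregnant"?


Word 1: "privacy" (length 7)
Word 2: "pregnant" (length 8)
One optimal edit sequence (insert/delete/substitute each cost 1):
  1. keep 'p'
  2. keep 'r'
  3. insert 'e'  (+1)
  4. substitute 'i' -> 'g'  (+1)
  5. substitute 'v' -> 'n'  (+1)
  6. keep 'a'
  7. substitute 'c' -> 'n'  (+1)
  8. substitute 'y' -> 't'  (+1)
Total edit operations: 5
Edit distance = 5


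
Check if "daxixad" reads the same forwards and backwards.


Word: "daxixad"
Reversed: "daxixad"
Forward == Backward? daxixad == daxixad
Palindrome = Yes


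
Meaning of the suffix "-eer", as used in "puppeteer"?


Suffix: -eer
Example: puppeteer (puppet + -eer)
Meaning = one who is concerned with


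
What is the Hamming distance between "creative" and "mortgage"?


Comparing character by character (same length = 8):
  Pos 0: 'c' vs 'm' !=
  Pos 1: 'r' vs 'o' !=
  Pos 2: 'e' vs 'r' !=
  Pos 3: 'a' vs 't' !=
  Pos 4: 't' vs 'g' !=
  Pos 5: 'i' vs 'a' !=
  Pos 6: 'v' vs 'g' !=
  Pos 7: 'e' vs 'e' =
Hamming distance = 7


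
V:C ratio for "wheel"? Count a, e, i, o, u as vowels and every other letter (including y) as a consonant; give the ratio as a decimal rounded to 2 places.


Word: "wheel"
Vowels (a,e,i,o,u): 2
Consonants: 3
Ratio = 2/3
= 0.67


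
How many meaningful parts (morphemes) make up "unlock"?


Word: "unlock"
Morphemes: un- / lock
Each morpheme carries meaning
= 2 morphemes


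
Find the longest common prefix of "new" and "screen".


Word 1: "new"
Word 2: "screen"
Comparing from start:
  Pos 0: 'n' != 's' (stop)
LCP = "" (length 0)


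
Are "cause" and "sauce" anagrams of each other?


Word 1: "cause" → sorted: acesu
Word 2: "sauce" → sorted: acesu
Same letters? acesu == acesu
Anagram = Yes


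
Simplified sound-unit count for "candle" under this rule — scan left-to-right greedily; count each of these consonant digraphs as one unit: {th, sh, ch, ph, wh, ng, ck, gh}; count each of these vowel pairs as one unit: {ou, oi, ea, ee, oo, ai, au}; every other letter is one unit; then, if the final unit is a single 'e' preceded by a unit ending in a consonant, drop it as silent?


Word: "candle" (6 letters)
Left-to-right scan:
  (1) 'c' (letter)
  (2) 'a' (letter)
  (3) 'n' (letter)
  (4) 'd' (letter)
  (5) 'l' (letter)
  (6) 'e' (letter)
Units from scan: 6
Final unit is 'e' after a consonant -> drop as silent (-1)
Sound units = 5 units


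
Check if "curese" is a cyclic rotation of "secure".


Word: "secure", Candidate: "curese"
Method: check if candidate is substring of word+word
"securesecure" contains "curese"? Yes
Is rotation = Yes


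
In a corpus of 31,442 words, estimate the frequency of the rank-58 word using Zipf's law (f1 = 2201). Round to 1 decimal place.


Zipf's law: f(r) = f(1) / r
f(1) = 2201
f(58) = 2201 / 58
= 37.9 occurrences


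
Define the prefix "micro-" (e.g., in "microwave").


Prefix: micro-
Example: microwave = micro- + wave
Meaning = small


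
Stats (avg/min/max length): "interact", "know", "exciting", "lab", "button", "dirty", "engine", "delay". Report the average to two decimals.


Lengths: "interact"=8, "know"=4, "exciting"=8, "lab"=3, "button"=6, "dirty"=5, "engine"=6, "delay"=5
Sum = 45, Count = 8
Average = 45/8 = 5.63
= avg=5.63, min=3, max=8


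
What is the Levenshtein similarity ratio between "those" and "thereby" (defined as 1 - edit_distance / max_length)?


Word 1: "those" (length 5)
Word 2: "thereby" (length 7)
One optimal edit sequence:
  1. keep 't'
  2. keep 'h'
  3. substitute 'o' -> 'e'  (+1)
  4. substitute 's' -> 'r'  (+1)
  5. keep 'e'
  6. insert 'b'  (+1)
  7. insert 'y'  (+1)
Edit distance = 4
Max length = max(5, 7) = 7
Similarity = 1 - 4/7
= 0.4286


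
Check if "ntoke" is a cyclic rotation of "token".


Word: "token", Candidate: "ntoke"
Method: check if candidate is substring of word+word
"tokentoken" contains "ntoke"? Yes
Is rotation = Yes


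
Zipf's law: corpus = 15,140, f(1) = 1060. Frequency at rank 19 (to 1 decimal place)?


Zipf's law: f(r) = f(1) / r
f(1) = 1060
f(19) = 1060 / 19
= 55.8 occurrences


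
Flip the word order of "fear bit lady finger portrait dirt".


Original: "fear bit lady finger portrait dirt"
Words (1..n): fear | bit | lady | finger | portrait | dirt
Reversed (n..1): dirt | portrait | finger | lady | bit | fear
Result = "dirt portrait finger lady bit fear"


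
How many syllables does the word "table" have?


Word: "table"
Syllable breakdown: ta / ble
Counting: 2 parts
= 2 syllables


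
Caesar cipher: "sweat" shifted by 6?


Word: "sweat"
Shift: 6
Each letter → (letter + shift) mod 26:
  's' (18) + 6 = 24 → 'y'
  'w' (22) + 6 = 2 → 'c'
  'e' (4) + 6 = 10 → 'k'
  'a' (0) + 6 = 6 → 'g'
  't' (19) + 6 = 25 → 'z'
Result = "yckgz"


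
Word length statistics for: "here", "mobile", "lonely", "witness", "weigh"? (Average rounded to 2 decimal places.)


Lengths: "here"=4, "mobile"=6, "lonely"=6, "witness"=7, "weigh"=5
Sum = 28, Count = 5
Average = 28/5 = 5.60
= avg=5.60, min=4, max=7


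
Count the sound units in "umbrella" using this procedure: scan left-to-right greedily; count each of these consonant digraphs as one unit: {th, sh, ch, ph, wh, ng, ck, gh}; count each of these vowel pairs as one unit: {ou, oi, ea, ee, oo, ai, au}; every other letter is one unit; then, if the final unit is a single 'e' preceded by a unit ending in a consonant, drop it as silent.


Word: "umbrella" (8 letters)
Left-to-right scan:
  1. 'u' (letter)
  2. 'm' (letter)
  3. 'b' (letter)
  4. 'r' (letter)
  5. 'e' (letter)
  6. 'l' (letter)
  7. 'l' (letter)
  8. 'a' (letter)
Units from scan: 8
Sound units = 8 units


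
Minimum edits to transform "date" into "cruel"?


Word 1: "date" (length 4)
Word 2: "cruel" (length 5)
One optimal edit sequence (insert/delete/substitute each cost 1):
  1. substitute 'd' -> 'c'  (+1)
  2. substitute 'a' -> 'r'  (+1)
  3. substitute 't' -> 'u'  (+1)
  4. keep 'e'
  5. insert 'l'  (+1)
Total edit operations: 4
Edit distance = 4


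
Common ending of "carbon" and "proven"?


Word 1: "carbon"
Word 2: "proven"
Comparing from end:
  Pos -1: 'n' == 'n'
  Pos -2: 'o' != 'e' (stop)
LCS = "n" (length 1)


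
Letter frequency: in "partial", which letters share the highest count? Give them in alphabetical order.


Word: "partial"
Letter counts:
  'a': 2
  'i': 1
  'l': 1
  'p': 1
  'r': 1
  't': 1
Maximum count = 2
Most frequent = 'a' (2 times each)


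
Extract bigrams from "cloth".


Word: "cloth" (length 5)
Number of bigrams = 5 - 2 + 1 = 4
  Position 0: "cl"
  Position 1: "lo"
  Position 2: "ot"
  Position 3: "th"
Bigrams = "cl", "lo", "ot", "th"


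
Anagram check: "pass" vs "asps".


Word 1: "pass" → sorted: apss
Word 2: "asps" → sorted: apss
Same letters? apss == apss
Anagram = Yes


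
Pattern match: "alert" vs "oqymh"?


Pattern of "alert": [0, 1, 2, 3, 4]
Pattern of "oqymh": [0, 1, 2, 3, 4]
Patterns match
Same pattern = Yes


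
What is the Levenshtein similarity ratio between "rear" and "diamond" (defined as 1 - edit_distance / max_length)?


Word 1: "rear" (length 4)
Word 2: "diamond" (length 7)
One optimal edit sequence:
  1. substitute 'r' -> 'd'  (+1)
  2. substitute 'e' -> 'i'  (+1)
  3. keep 'a'
  4. insert 'm'  (+1)
  5. insert 'o'  (+1)
  6. insert 'n'  (+1)
  7. substitute 'r' -> 'd'  (+1)
Edit distance = 6
Max length = max(4, 7) = 7
Similarity = 1 - 6/7
= 0.1429


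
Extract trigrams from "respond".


Word: "respond" (length 7)
Number of trigrams = 7 - 3 + 1 = 5
  Position 0: "res"
  Position 1: "esp"
  Position 2: "spo"
  Position 3: "pon"
  Position 4: "ond"
Trigrams = "res", "esp", "spo", "pon", "ond"


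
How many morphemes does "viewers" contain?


Word: "viewers"
Morphemes: view + -er + -s
Each morpheme carries meaning
= 3 morphemes


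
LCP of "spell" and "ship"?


Word 1: "spell"
Word 2: "ship"
Comparing from start:
  Pos 0: 's' == 's'
  Pos 1: 'p' != 'h' (stop)
LCP = "s" (length 1)


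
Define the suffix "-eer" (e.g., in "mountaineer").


Suffix: -eer
Example: mountaineer (mountain + -eer)
Meaning = one who is concerned with


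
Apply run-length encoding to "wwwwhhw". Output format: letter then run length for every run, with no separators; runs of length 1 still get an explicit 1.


String: "wwwwhhw"
Scanning for consecutive runs:
  'w' x 4
  'h' x 2
  'w' x 1
RLE = "w4h2w1"


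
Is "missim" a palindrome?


Word: "missim"
Reversed: "missim"
Forward == Backward? missim == missim
Palindrome = Yes


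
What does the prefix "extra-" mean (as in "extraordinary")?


Prefix: extra-
As in: extraordinary -> extra- + ordinary
Meaning = beyond


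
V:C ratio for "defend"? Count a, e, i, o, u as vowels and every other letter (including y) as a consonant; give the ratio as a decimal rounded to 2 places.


Word: "defend"
Vowels (a,e,i,o,u): 2
Consonants: 4
Ratio = 2/4
= 0.50


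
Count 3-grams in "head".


Word: "head" (length 4)
Number of 3-grams = length - 3 + 1 = 4 - 3 + 1
= 2


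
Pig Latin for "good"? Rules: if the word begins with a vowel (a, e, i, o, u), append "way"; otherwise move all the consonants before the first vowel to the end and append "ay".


Word: "good"
Starts with consonant(s) → move to end, add 'ay'
Consonant cluster: "g"
Pig Latin = "oodgay"


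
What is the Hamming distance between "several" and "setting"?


Comparing character by character (same length = 7):
  Pos 0: 's' vs 's' =
  Pos 1: 'e' vs 'e' =
  Pos 2: 'v' vs 't' !=
  Pos 3: 'e' vs 't' !=
  Pos 4: 'r' vs 'i' !=
  Pos 5: 'a' vs 'n' !=
  Pos 6: 'l' vs 'g' !=
Hamming distance = 5


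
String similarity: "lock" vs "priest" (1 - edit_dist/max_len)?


Word 1: "lock" (length 4)
Word 2: "priest" (length 6)
One optimal edit sequence:
  1. insert 'p'  (+1)
  2. insert 'r'  (+1)
  3. substitute 'l' -> 'i'  (+1)
  4. substitute 'o' -> 'e'  (+1)
  5. substitute 'c' -> 's'  (+1)
  6. substitute 'k' -> 't'  (+1)
Edit distance = 6
Max length = max(4, 6) = 6
Similarity = 1 - 6/6
= 0.0000


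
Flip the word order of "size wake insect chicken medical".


Original: "size wake insect chicken medical"
Words (1..n): size | wake | insect | chicken | medical
Reversed (n..1): medical | chicken | insect | wake | size
Result = "medical chicken insect wake size"
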